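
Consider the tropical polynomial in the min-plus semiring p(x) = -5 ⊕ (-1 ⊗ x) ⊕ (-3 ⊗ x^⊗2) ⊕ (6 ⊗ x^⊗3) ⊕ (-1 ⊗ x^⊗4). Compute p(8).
p(8) = -5

A tropical monomial a ⊗ x^⊗i evaluates to a + i · x. Evaluating each term at x = 8:
  Term 0 contributes -5 + 0 · 8 = -5
  Term 1 contributes -1 + 1 · 8 = 7
  Term 2 contributes -3 + 2 · 8 = 13
  Term 3 contributes 6 + 3 · 8 = 30
  Term 4 contributes -1 + 4 · 8 = 31
p(8) = ⊕ of these = min[-5, 7, 13, 30, 31] = -5.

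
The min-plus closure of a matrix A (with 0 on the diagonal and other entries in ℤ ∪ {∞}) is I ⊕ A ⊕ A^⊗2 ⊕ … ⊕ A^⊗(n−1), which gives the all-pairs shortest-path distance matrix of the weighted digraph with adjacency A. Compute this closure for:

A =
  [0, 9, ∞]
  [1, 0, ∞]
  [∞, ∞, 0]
Closure =
  [0, 9, ∞]
  [1, 0, ∞]
  [∞, ∞, 0]

This is the Floyd-Warshall all-pairs shortest-path computation. For each intermediate vertex k = 0, 1, …, 2, update dist[i][j] ← min(dist[i][j], dist[i][k] + dist[k][j]). The final matrix gives, for each (i, j), the minimum total weight of any directed path from i to j (possibly empty when i = j).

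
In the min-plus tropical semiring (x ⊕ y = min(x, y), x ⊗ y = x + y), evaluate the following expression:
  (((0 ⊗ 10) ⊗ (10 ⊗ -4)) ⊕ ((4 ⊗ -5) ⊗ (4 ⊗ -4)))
(((0 ⊗ 10) ⊗ (10 ⊗ -4)) ⊕ ((4 ⊗ -5) ⊗ (4 ⊗ -4))) = -1

Expand innermost to outermost. Recall ⊕ takes the minimum of its arguments and ⊗ takes their sum. Working out the expression (((0 ⊗ 10) ⊗ (10 ⊗ -4)) ⊕ ((4 ⊗ -5) ⊗ (4 ⊗ -4))) gives -1.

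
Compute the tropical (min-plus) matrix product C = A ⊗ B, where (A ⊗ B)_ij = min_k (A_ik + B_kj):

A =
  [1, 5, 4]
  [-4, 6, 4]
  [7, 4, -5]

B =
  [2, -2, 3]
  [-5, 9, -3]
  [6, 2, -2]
A ⊗ B =
  [0, -1, 2]
  [-2, -6, -1]
  [-1, -3, -7]

Apply the min-plus product entry-by-entry:
  C[0][0] = min over k of (A[0][0] + B[0][0] = 1 + 2 = 3, A[0][1] + B[1][0] = 5 + -5 = 0, A[0][2] + B[2][0] = 4 + 6 = 10) = 0 (attained at k = 1)
  C[0][1] = min over k of (A[0][0] + B[0][1] = 1 + -2 = -1, A[0][1] + B[1][1] = 5 + 9 = 14, A[0][2] + B[2][1] = 4 + 2 = 6) = -1 (attained at k = 0)
  C[0][2] = min over k of (A[0][0] + B[0][2] = 1 + 3 = 4, A[0][1] + B[1][2] = 5 + -3 = 2, A[0][2] + B[2][2] = 4 + -2 = 2) = 2 (attained at k = 1)
  C[1][0] = min over k of (A[1][0] + B[0][0] = -4 + 2 = -2, A[1][1] + B[1][0] = 6 + -5 = 1, A[1][2] + B[2][0] = 4 + 6 = 10) = -2 (attained at k = 0)
  C[1][1] = min over k of (A[1][0] + B[0][1] = -4 + -2 = -6, A[1][1] + B[1][1] = 6 + 9 = 15, A[1][2] + B[2][1] = 4 + 2 = 6) = -6 (attained at k = 0)
  C[1][2] = min over k of (A[1][0] + B[0][2] = -4 + 3 = -1, A[1][1] + B[1][2] = 6 + -3 = 3, A[1][2] + B[2][2] = 4 + -2 = 2) = -1 (attained at k = 0)
  C[2][0] = min over k of (A[2][0] + B[0][0] = 7 + 2 = 9, A[2][1] + B[1][0] = 4 + -5 = -1, A[2][2] + B[2][0] = -5 + 6 = 1) = -1 (attained at k = 1)
  C[2][1] = min over k of (A[2][0] + B[0][1] = 7 + -2 = 5, A[2][1] + B[1][1] = 4 + 9 = 13, A[2][2] + B[2][1] = -5 + 2 = -3) = -3 (attained at k = 2)
  C[2][2] = min over k of (A[2][0] + B[0][2] = 7 + 3 = 10, A[2][1] + B[1][2] = 4 + -3 = 1, A[2][2] + B[2][2] = -5 + -2 = -7) = -7 (attained at k = 2)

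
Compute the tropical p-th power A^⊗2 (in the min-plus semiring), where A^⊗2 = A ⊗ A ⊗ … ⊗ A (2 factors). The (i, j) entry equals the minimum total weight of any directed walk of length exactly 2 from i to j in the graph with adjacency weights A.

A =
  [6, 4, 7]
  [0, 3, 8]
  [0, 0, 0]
A^⊗2 =
  [4, 7, 7]
  [3, 4, 7]
  [0, 0, 0]

Each entry (A^⊗2)_ij equals the minimum over all length-2 walks i = v_0 → v_1 → … → v_2 = j of Σ_t A[v_t][v_{t+1}]. For example, for (i, j) = (0, 2) we minimise over 3 possible intermediate vertex sequences; the minimum is 7, attained along the walk 0 → 2 → 2.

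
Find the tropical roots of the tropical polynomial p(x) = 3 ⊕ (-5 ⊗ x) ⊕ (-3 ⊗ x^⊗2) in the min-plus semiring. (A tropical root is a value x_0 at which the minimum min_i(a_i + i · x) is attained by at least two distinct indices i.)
Roots: {-2, 8}

Each tropical root is a break point of the lower envelope of the lines y = a_i + i · x (there are 3 lines, with slopes 0, 1, ..., 2). Only the lines that attain the minimum somewhere contribute to roots; other lines are dominated. Here the surviving (envelope) indices are i = 2, i = 1, i = 0.
Intersections between consecutive envelope lines give the roots: for adjacent envelope indices i < j the intersection is x = (a_i − a_j) / (j − i). Reading off the sorted break points: {-2, 8}.
Verification: at each break x_0, at least two indices attain the minimum of min_i(a_i + i · x_0).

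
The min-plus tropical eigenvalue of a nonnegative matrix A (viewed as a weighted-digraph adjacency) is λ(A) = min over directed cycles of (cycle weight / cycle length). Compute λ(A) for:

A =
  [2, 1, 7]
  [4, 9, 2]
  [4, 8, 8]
λ(A) = 2

Enumerate directed cycles and compute their means (weight / length). Sample:
  cycle 0 → 0: weight = 2, length = 1, mean = 2/1 ≈ 2.000
  cycle 1 → 1: weight = 9, length = 1, mean = 9/1 ≈ 9.000
  cycle 2 → 2: weight = 8, length = 1, mean = 8/1 ≈ 8.000
  cycle 0 → 1 → 0: weight = 5, length = 2, mean = 5/2 ≈ 2.500
  cycle 0 → 2 → 0: weight = 11, length = 2, mean = 11/2 ≈ 5.500
  cycle 1 → 0 → 1: weight = 5, length = 2, mean = 5/2 ≈ 2.500
Minimum mean = 2.000, attained e.g. along the cycle 0 → 0 with weight 2 and length 1. So λ(A) = 2/1 = 2.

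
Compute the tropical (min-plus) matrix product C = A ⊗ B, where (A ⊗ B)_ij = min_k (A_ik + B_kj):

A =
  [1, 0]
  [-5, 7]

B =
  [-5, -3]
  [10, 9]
A ⊗ B =
  [-4, -2]
  [-10, -8]

Apply the min-plus product entry-by-entry:
  C[0][0] = min over k of (A[0][0] + B[0][0] = 1 + -5 = -4, A[0][1] + B[1][0] = 0 + 10 = 10) = -4 (attained at k = 0)
  C[0][1] = min over k of (A[0][0] + B[0][1] = 1 + -3 = -2, A[0][1] + B[1][1] = 0 + 9 = 9) = -2 (attained at k = 0)
  C[1][0] = min over k of (A[1][0] + B[0][0] = -5 + -5 = -10, A[1][1] + B[1][0] = 7 + 10 = 17) = -10 (attained at k = 0)
  C[1][1] = min over k of (A[1][0] + B[0][1] = -5 + -3 = -8, A[1][1] + B[1][1] = 7 + 9 = 16) = -8 (attained at k = 0)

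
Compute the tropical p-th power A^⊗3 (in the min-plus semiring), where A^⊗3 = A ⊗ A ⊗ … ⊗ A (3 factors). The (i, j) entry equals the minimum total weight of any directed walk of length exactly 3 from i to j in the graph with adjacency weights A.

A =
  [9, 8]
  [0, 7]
A^⊗3 =
  [15, 16]
  [8, 15]

Each entry (A^⊗3)_ij equals the minimum over all length-3 walks i = v_0 → v_1 → … → v_3 = j of Σ_t A[v_t][v_{t+1}]. For example, for (i, j) = (0, 1) we minimise over 4 possible intermediate vertex sequences; the minimum is 16, attained along the walk 0 → 1 → 0 → 1.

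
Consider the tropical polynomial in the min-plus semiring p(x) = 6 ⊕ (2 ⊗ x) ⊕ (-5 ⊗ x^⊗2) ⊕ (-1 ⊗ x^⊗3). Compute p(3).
p(3) = 1

A tropical monomial a ⊗ x^⊗i evaluates to a + i · x. Evaluating each term at x = 3:
  Term 0 contributes 6 + 0 · 3 = 6
  Term 1 contributes 2 + 1 · 3 = 5
  Term 2 contributes -5 + 2 · 3 = 1
  Term 3 contributes -1 + 3 · 3 = 8
p(3) = ⊕ of these = min[6, 5, 1, 8] = 1.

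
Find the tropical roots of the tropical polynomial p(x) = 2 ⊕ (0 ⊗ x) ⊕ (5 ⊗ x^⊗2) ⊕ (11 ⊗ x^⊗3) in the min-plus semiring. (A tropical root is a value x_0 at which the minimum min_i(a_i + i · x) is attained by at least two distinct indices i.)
Roots: {-6, -5, 2}

Each tropical root is a break point of the lower envelope of the lines y = a_i + i · x (there are 4 lines, with slopes 0, 1, ..., 3). Only the lines that attain the minimum somewhere contribute to roots; other lines are dominated. Here the surviving (envelope) indices are i = 3, i = 2, i = 1, i = 0.
Intersections between consecutive envelope lines give the roots: for adjacent envelope indices i < j the intersection is x = (a_i − a_j) / (j − i). Reading off the sorted break points: {-6, -5, 2}.
Verification: at each break x_0, at least two indices attain the minimum of min_i(a_i + i · x_0).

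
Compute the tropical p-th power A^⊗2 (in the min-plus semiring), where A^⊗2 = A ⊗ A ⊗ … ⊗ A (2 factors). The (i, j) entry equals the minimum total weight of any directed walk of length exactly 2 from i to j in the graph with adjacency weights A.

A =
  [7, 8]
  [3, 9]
A^⊗2 =
  [11, 15]
  [10, 11]

Each entry (A^⊗2)_ij equals the minimum over all length-2 walks i = v_0 → v_1 → … → v_2 = j of Σ_t A[v_t][v_{t+1}]. For example, for (i, j) = (0, 1) we minimise over 2 possible intermediate vertex sequences; the minimum is 15, attained along the walk 0 → 0 → 1.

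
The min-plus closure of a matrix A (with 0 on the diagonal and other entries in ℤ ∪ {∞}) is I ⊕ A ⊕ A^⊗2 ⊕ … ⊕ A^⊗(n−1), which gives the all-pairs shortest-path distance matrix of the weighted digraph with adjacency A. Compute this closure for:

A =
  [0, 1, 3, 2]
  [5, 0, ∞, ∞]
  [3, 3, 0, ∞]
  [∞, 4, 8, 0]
Closure =
  [0, 1, 3, 2]
  [5, 0, 8, 7]
  [3, 3, 0, 5]
  [9, 4, 8, 0]

This is the Floyd-Warshall all-pairs shortest-path computation. For each intermediate vertex k = 0, 1, …, 3, update dist[i][j] ← min(dist[i][j], dist[i][k] + dist[k][j]). The final matrix gives, for each (i, j), the minimum total weight of any directed path from i to j (possibly empty when i = j).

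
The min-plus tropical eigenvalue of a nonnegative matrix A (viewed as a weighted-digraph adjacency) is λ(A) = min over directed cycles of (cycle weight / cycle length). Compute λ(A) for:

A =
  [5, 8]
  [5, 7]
λ(A) = 5

Enumerate directed cycles and compute their means (weight / length). Sample:
  cycle 0 → 0: weight = 5, length = 1, mean = 5/1 ≈ 5.000
  cycle 1 → 1: weight = 7, length = 1, mean = 7/1 ≈ 7.000
  cycle 0 → 1 → 0: weight = 13, length = 2, mean = 13/2 ≈ 6.500
  cycle 1 → 0 → 1: weight = 13, length = 2, mean = 13/2 ≈ 6.500
Minimum mean = 5.000, attained e.g. along the cycle 0 → 0 with weight 5 and length 1. So λ(A) = 5/1 = 5.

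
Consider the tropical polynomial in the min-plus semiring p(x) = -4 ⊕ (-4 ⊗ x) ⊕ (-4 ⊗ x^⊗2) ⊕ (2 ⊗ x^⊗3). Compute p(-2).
p(-2) = -8

A tropical monomial a ⊗ x^⊗i evaluates to a + i · x. Evaluating each term at x = -2:
  Term 0 contributes -4 + 0 · -2 = -4
  Term 1 contributes -4 + 1 · -2 = -6
  Term 2 contributes -4 + 2 · -2 = -8
  Term 3 contributes 2 + 3 · -2 = -4
p(-2) = ⊕ of these = min[-4, -6, -8, -4] = -8.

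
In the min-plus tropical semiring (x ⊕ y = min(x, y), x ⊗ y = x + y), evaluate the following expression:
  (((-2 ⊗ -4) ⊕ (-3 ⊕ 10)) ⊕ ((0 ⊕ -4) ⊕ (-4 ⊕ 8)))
(((-2 ⊗ -4) ⊕ (-3 ⊕ 10)) ⊕ ((0 ⊕ -4) ⊕ (-4 ⊕ 8))) = -6

Expand innermost to outermost. Recall ⊕ takes the minimum of its arguments and ⊗ takes their sum. Working out the expression (((-2 ⊗ -4) ⊕ (-3 ⊕ 10)) ⊕ ((0 ⊕ -4) ⊕ (-4 ⊕ 8))) gives -6.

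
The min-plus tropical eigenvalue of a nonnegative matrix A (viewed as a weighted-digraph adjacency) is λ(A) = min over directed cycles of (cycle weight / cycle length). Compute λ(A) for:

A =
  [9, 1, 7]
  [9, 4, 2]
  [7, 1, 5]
λ(A) = 3/2

Enumerate directed cycles and compute their means (weight / length). Sample:
  cycle 0 → 0: weight = 9, length = 1, mean = 9/1 ≈ 9.000
  cycle 1 → 1: weight = 4, length = 1, mean = 4/1 ≈ 4.000
  cycle 2 → 2: weight = 5, length = 1, mean = 5/1 ≈ 5.000
  cycle 0 → 1 → 0: weight = 10, length = 2, mean = 10/2 ≈ 5.000
  cycle 0 → 2 → 0: weight = 14, length = 2, mean = 14/2 ≈ 7.000
  cycle 1 → 0 → 1: weight = 10, length = 2, mean = 10/2 ≈ 5.000
Minimum mean = 1.500, attained e.g. along the cycle 1 → 2 → 1 with weight 3 and length 2. So λ(A) = 3/2 = 3/2.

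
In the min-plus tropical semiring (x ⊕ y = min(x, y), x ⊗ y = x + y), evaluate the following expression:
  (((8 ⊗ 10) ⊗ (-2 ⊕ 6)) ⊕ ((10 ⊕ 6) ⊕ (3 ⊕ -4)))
(((8 ⊗ 10) ⊗ (-2 ⊕ 6)) ⊕ ((10 ⊕ 6) ⊕ (3 ⊕ -4))) = -4

Expand innermost to outermost. Recall ⊕ takes the minimum of its arguments and ⊗ takes their sum. Working out the expression (((8 ⊗ 10) ⊗ (-2 ⊕ 6)) ⊕ ((10 ⊕ 6) ⊕ (3 ⊕ -4))) gives -4.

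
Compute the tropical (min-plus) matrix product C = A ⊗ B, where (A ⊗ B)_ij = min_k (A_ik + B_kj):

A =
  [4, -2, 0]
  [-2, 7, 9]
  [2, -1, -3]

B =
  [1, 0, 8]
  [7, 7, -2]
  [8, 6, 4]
A ⊗ B =
  [5, 4, -4]
  [-1, -2, 5]
  [3, 2, -3]

Apply the min-plus product entry-by-entry:
  C[0][0] = min over k of (A[0][0] + B[0][0] = 4 + 1 = 5, A[0][1] + B[1][0] = -2 + 7 = 5, A[0][2] + B[2][0] = 0 + 8 = 8) = 5 (attained at k = 0)
  C[0][1] = min over k of (A[0][0] + B[0][1] = 4 + 0 = 4, A[0][1] + B[1][1] = -2 + 7 = 5, A[0][2] + B[2][1] = 0 + 6 = 6) = 4 (attained at k = 0)
  C[0][2] = min over k of (A[0][0] + B[0][2] = 4 + 8 = 12, A[0][1] + B[1][2] = -2 + -2 = -4, A[0][2] + B[2][2] = 0 + 4 = 4) = -4 (attained at k = 1)
  C[1][0] = min over k of (A[1][0] + B[0][0] = -2 + 1 = -1, A[1][1] + B[1][0] = 7 + 7 = 14, A[1][2] + B[2][0] = 9 + 8 = 17) = -1 (attained at k = 0)
  C[1][1] = min over k of (A[1][0] + B[0][1] = -2 + 0 = -2, A[1][1] + B[1][1] = 7 + 7 = 14, A[1][2] + B[2][1] = 9 + 6 = 15) = -2 (attained at k = 0)
  C[1][2] = min over k of (A[1][0] + B[0][2] = -2 + 8 = 6, A[1][1] + B[1][2] = 7 + -2 = 5, A[1][2] + B[2][2] = 9 + 4 = 13) = 5 (attained at k = 1)
  C[2][0] = min over k of (A[2][0] + B[0][0] = 2 + 1 = 3, A[2][1] + B[1][0] = -1 + 7 = 6, A[2][2] + B[2][0] = -3 + 8 = 5) = 3 (attained at k = 0)
  C[2][1] = min over k of (A[2][0] + B[0][1] = 2 + 0 = 2, A[2][1] + B[1][1] = -1 + 7 = 6, A[2][2] + B[2][1] = -3 + 6 = 3) = 2 (attained at k = 0)
  C[2][2] = min over k of (A[2][0] + B[0][2] = 2 + 8 = 10, A[2][1] + B[1][2] = -1 + -2 = -3, A[2][2] + B[2][2] = -3 + 4 = 1) = -3 (attained at k = 1)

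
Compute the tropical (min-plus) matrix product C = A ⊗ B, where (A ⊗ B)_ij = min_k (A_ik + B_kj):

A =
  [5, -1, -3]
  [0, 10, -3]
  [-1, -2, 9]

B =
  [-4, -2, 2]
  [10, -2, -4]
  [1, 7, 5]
A ⊗ B =
  [-2, -3, -5]
  [-4, -2, 2]
  [-5, -4, -6]

Apply the min-plus product entry-by-entry:
  C[0][0] = min over k of (A[0][0] + B[0][0] = 5 + -4 = 1, A[0][1] + B[1][0] = -1 + 10 = 9, A[0][2] + B[2][0] = -3 + 1 = -2) = -2 (attained at k = 2)
  C[0][1] = min over k of (A[0][0] + B[0][1] = 5 + -2 = 3, A[0][1] + B[1][1] = -1 + -2 = -3, A[0][2] + B[2][1] = -3 + 7 = 4) = -3 (attained at k = 1)
  C[0][2] = min over k of (A[0][0] + B[0][2] = 5 + 2 = 7, A[0][1] + B[1][2] = -1 + -4 = -5, A[0][2] + B[2][2] = -3 + 5 = 2) = -5 (attained at k = 1)
  C[1][0] = min over k of (A[1][0] + B[0][0] = 0 + -4 = -4, A[1][1] + B[1][0] = 10 + 10 = 20, A[1][2] + B[2][0] = -3 + 1 = -2) = -4 (attained at k = 0)
  C[1][1] = min over k of (A[1][0] + B[0][1] = 0 + -2 = -2, A[1][1] + B[1][1] = 10 + -2 = 8, A[1][2] + B[2][1] = -3 + 7 = 4) = -2 (attained at k = 0)
  C[1][2] = min over k of (A[1][0] + B[0][2] = 0 + 2 = 2, A[1][1] + B[1][2] = 10 + -4 = 6, A[1][2] + B[2][2] = -3 + 5 = 2) = 2 (attained at k = 0)
  C[2][0] = min over k of (A[2][0] + B[0][0] = -1 + -4 = -5, A[2][1] + B[1][0] = -2 + 10 = 8, A[2][2] + B[2][0] = 9 + 1 = 10) = -5 (attained at k = 0)
  C[2][1] = min over k of (A[2][0] + B[0][1] = -1 + -2 = -3, A[2][1] + B[1][1] = -2 + -2 = -4, A[2][2] + B[2][1] = 9 + 7 = 16) = -4 (attained at k = 1)
  C[2][2] = min over k of (A[2][0] + B[0][2] = -1 + 2 = 1, A[2][1] + B[1][2] = -2 + -4 = -6, A[2][2] + B[2][2] = 9 + 5 = 14) = -6 (attained at k = 1)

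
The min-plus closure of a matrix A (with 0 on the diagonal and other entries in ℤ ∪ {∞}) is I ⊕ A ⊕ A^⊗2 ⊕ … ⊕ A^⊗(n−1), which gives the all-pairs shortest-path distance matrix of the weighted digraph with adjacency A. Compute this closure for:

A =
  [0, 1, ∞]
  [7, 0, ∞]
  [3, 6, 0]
Closure =
  [0, 1, ∞]
  [7, 0, ∞]
  [3, 4, 0]

This is the Floyd-Warshall all-pairs shortest-path computation. For each intermediate vertex k = 0, 1, …, 2, update dist[i][j] ← min(dist[i][j], dist[i][k] + dist[k][j]). The final matrix gives, for each (i, j), the minimum total weight of any directed path from i to j (possibly empty when i = j).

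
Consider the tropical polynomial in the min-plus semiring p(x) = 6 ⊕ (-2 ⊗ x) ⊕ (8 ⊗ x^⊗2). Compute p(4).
p(4) = 2

A tropical monomial a ⊗ x^⊗i evaluates to a + i · x. Evaluating each term at x = 4:
  Term 0 contributes 6 + 0 · 4 = 6
  Term 1 contributes -2 + 1 · 4 = 2
  Term 2 contributes 8 + 2 · 4 = 16
p(4) = ⊕ of these = min[6, 2, 16] = 2.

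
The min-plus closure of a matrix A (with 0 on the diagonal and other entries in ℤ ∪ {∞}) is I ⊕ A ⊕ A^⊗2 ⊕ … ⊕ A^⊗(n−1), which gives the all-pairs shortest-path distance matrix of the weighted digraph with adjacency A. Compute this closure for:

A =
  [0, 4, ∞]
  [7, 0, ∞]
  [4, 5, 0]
Closure =
  [0, 4, ∞]
  [7, 0, ∞]
  [4, 5, 0]

This is the Floyd-Warshall all-pairs shortest-path computation. For each intermediate vertex k = 0, 1, …, 2, update dist[i][j] ← min(dist[i][j], dist[i][k] + dist[k][j]). The final matrix gives, for each (i, j), the minimum total weight of any directed path from i to j (possibly empty when i = j).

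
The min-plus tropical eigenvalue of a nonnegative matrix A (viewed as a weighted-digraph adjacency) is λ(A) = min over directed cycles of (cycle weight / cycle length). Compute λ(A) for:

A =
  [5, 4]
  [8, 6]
λ(A) = 5

Enumerate directed cycles and compute their means (weight / length). Sample:
  cycle 0 → 0: weight = 5, length = 1, mean = 5/1 ≈ 5.000
  cycle 1 → 1: weight = 6, length = 1, mean = 6/1 ≈ 6.000
  cycle 0 → 1 → 0: weight = 12, length = 2, mean = 12/2 ≈ 6.000
  cycle 1 → 0 → 1: weight = 12, length = 2, mean = 12/2 ≈ 6.000
Minimum mean = 5.000, attained e.g. along the cycle 0 → 0 with weight 5 and length 1. So λ(A) = 5/1 = 5.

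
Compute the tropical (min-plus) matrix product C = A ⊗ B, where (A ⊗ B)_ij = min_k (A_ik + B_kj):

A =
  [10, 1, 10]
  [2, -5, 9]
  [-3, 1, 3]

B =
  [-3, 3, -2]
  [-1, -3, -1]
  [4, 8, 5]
A ⊗ B =
  [0, -2, 0]
  [-6, -8, -6]
  [-6, -2, -5]

Apply the min-plus product entry-by-entry:
  C[0][0] = min over k of (A[0][0] + B[0][0] = 10 + -3 = 7, A[0][1] + B[1][0] = 1 + -1 = 0, A[0][2] + B[2][0] = 10 + 4 = 14) = 0 (attained at k = 1)
  C[0][1] = min over k of (A[0][0] + B[0][1] = 10 + 3 = 13, A[0][1] + B[1][1] = 1 + -3 = -2, A[0][2] + B[2][1] = 10 + 8 = 18) = -2 (attained at k = 1)
  C[0][2] = min over k of (A[0][0] + B[0][2] = 10 + -2 = 8, A[0][1] + B[1][2] = 1 + -1 = 0, A[0][2] + B[2][2] = 10 + 5 = 15) = 0 (attained at k = 1)
  C[1][0] = min over k of (A[1][0] + B[0][0] = 2 + -3 = -1, A[1][1] + B[1][0] = -5 + -1 = -6, A[1][2] + B[2][0] = 9 + 4 = 13) = -6 (attained at k = 1)
  C[1][1] = min over k of (A[1][0] + B[0][1] = 2 + 3 = 5, A[1][1] + B[1][1] = -5 + -3 = -8, A[1][2] + B[2][1] = 9 + 8 = 17) = -8 (attained at k = 1)
  C[1][2] = min over k of (A[1][0] + B[0][2] = 2 + -2 = 0, A[1][1] + B[1][2] = -5 + -1 = -6, A[1][2] + B[2][2] = 9 + 5 = 14) = -6 (attained at k = 1)
  C[2][0] = min over k of (A[2][0] + B[0][0] = -3 + -3 = -6, A[2][1] + B[1][0] = 1 + -1 = 0, A[2][2] + B[2][0] = 3 + 4 = 7) = -6 (attained at k = 0)
  C[2][1] = min over k of (A[2][0] + B[0][1] = -3 + 3 = 0, A[2][1] + B[1][1] = 1 + -3 = -2, A[2][2] + B[2][1] = 3 + 8 = 11) = -2 (attained at k = 1)
  C[2][2] = min over k of (A[2][0] + B[0][2] = -3 + -2 = -5, A[2][1] + B[1][2] = 1 + -1 = 0, A[2][2] + B[2][2] = 3 + 5 = 8) = -5 (attained at k = 0)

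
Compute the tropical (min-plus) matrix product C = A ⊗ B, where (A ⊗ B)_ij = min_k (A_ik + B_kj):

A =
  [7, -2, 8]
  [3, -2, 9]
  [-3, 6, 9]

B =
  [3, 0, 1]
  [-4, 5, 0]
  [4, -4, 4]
A ⊗ B =
  [-6, 3, -2]
  [-6, 3, -2]
  [0, -3, -2]

Apply the min-plus product entry-by-entry:
  C[0][0] = min over k of (A[0][0] + B[0][0] = 7 + 3 = 10, A[0][1] + B[1][0] = -2 + -4 = -6, A[0][2] + B[2][0] = 8 + 4 = 12) = -6 (attained at k = 1)
  C[0][1] = min over k of (A[0][0] + B[0][1] = 7 + 0 = 7, A[0][1] + B[1][1] = -2 + 5 = 3, A[0][2] + B[2][1] = 8 + -4 = 4) = 3 (attained at k = 1)
  C[0][2] = min over k of (A[0][0] + B[0][2] = 7 + 1 = 8, A[0][1] + B[1][2] = -2 + 0 = -2, A[0][2] + B[2][2] = 8 + 4 = 12) = -2 (attained at k = 1)
  C[1][0] = min over k of (A[1][0] + B[0][0] = 3 + 3 = 6, A[1][1] + B[1][0] = -2 + -4 = -6, A[1][2] + B[2][0] = 9 + 4 = 13) = -6 (attained at k = 1)
  C[1][1] = min over k of (A[1][0] + B[0][1] = 3 + 0 = 3, A[1][1] + B[1][1] = -2 + 5 = 3, A[1][2] + B[2][1] = 9 + -4 = 5) = 3 (attained at k = 0)
  C[1][2] = min over k of (A[1][0] + B[0][2] = 3 + 1 = 4, A[1][1] + B[1][2] = -2 + 0 = -2, A[1][2] + B[2][2] = 9 + 4 = 13) = -2 (attained at k = 1)
  C[2][0] = min over k of (A[2][0] + B[0][0] = -3 + 3 = 0, A[2][1] + B[1][0] = 6 + -4 = 2, A[2][2] + B[2][0] = 9 + 4 = 13) = 0 (attained at k = 0)
  C[2][1] = min over k of (A[2][0] + B[0][1] = -3 + 0 = -3, A[2][1] + B[1][1] = 6 + 5 = 11, A[2][2] + B[2][1] = 9 + -4 = 5) = -3 (attained at k = 0)
  C[2][2] = min over k of (A[2][0] + B[0][2] = -3 + 1 = -2, A[2][1] + B[1][2] = 6 + 0 = 6, A[2][2] + B[2][2] = 9 + 4 = 13) = -2 (attained at k = 0)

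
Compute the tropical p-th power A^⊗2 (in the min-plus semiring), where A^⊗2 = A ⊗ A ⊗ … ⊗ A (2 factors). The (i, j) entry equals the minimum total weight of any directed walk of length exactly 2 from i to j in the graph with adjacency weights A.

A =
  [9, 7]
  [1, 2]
A^⊗2 =
  [8, 9]
  [3, 4]

Each entry (A^⊗2)_ij equals the minimum over all length-2 walks i = v_0 → v_1 → … → v_2 = j of Σ_t A[v_t][v_{t+1}]. For example, for (i, j) = (0, 1) we minimise over 2 possible intermediate vertex sequences; the minimum is 9, attained along the walk 0 → 1 → 1.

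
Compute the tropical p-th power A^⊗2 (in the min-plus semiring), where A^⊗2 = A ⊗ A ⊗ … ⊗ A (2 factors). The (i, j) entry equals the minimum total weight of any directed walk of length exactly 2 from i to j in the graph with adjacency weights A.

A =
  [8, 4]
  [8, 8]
A^⊗2 =
  [12, 12]
  [16, 12]

Each entry (A^⊗2)_ij equals the minimum over all length-2 walks i = v_0 → v_1 → … → v_2 = j of Σ_t A[v_t][v_{t+1}]. For example, for (i, j) = (0, 1) we minimise over 2 possible intermediate vertex sequences; the minimum is 12, attained along the walk 0 → 0 → 1.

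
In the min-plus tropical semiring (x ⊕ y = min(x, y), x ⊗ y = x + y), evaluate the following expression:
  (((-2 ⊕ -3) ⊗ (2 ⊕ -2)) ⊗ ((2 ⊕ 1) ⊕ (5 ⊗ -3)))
(((-2 ⊕ -3) ⊗ (2 ⊕ -2)) ⊗ ((2 ⊕ 1) ⊕ (5 ⊗ -3))) = -4

Expand innermost to outermost. Recall ⊕ takes the minimum of its arguments and ⊗ takes their sum. Working out the expression (((-2 ⊕ -3) ⊗ (2 ⊕ -2)) ⊗ ((2 ⊕ 1) ⊕ (5 ⊗ -3))) gives -4.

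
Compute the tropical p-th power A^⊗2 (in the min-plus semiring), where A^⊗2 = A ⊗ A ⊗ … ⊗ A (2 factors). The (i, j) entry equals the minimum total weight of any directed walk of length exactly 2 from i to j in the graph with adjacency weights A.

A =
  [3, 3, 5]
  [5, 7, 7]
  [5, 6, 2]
A^⊗2 =
  [6, 6, 7]
  [8, 8, 9]
  [7, 8, 4]

Each entry (A^⊗2)_ij equals the minimum over all length-2 walks i = v_0 → v_1 → … → v_2 = j of Σ_t A[v_t][v_{t+1}]. For example, for (i, j) = (0, 2) we minimise over 3 possible intermediate vertex sequences; the minimum is 7, attained along the walk 0 → 2 → 2.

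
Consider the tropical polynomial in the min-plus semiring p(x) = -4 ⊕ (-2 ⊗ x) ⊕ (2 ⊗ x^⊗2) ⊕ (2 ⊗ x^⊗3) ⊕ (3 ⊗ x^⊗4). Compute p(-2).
p(-2) = -5

A tropical monomial a ⊗ x^⊗i evaluates to a + i · x. Evaluating each term at x = -2:
  Term 0 contributes -4 + 0 · -2 = -4
  Term 1 contributes -2 + 1 · -2 = -4
  Term 2 contributes 2 + 2 · -2 = -2
  Term 3 contributes 2 + 3 · -2 = -4
  Term 4 contributes 3 + 4 · -2 = -5
p(-2) = ⊕ of these = min[-4, -4, -2, -4, -5] = -5.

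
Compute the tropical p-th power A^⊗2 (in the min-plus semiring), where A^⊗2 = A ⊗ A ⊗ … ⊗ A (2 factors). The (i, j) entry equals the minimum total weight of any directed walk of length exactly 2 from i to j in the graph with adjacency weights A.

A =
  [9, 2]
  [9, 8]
A^⊗2 =
  [11, 10]
  [17, 11]

Each entry (A^⊗2)_ij equals the minimum over all length-2 walks i = v_0 → v_1 → … → v_2 = j of Σ_t A[v_t][v_{t+1}]. For example, for (i, j) = (0, 1) we minimise over 2 possible intermediate vertex sequences; the minimum is 10, attained along the walk 0 → 1 → 1.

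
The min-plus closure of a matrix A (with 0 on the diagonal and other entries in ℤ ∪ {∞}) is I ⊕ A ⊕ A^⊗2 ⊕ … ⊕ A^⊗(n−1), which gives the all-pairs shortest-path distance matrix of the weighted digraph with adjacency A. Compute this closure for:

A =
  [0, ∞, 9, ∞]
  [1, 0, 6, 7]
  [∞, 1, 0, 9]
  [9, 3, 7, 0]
Closure =
  [0, 10, 9, 17]
  [1, 0, 6, 7]
  [2, 1, 0, 8]
  [4, 3, 7, 0]

This is the Floyd-Warshall all-pairs shortest-path computation. For each intermediate vertex k = 0, 1, …, 3, update dist[i][j] ← min(dist[i][j], dist[i][k] + dist[k][j]). The final matrix gives, for each (i, j), the minimum total weight of any directed path from i to j (possibly empty when i = j).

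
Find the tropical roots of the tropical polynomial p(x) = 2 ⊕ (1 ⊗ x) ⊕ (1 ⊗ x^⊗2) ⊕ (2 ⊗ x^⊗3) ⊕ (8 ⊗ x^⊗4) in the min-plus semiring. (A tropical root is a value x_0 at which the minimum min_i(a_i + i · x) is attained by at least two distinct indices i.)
Roots: {-6, -1, 0, 1}

Each tropical root is a break point of the lower envelope of the lines y = a_i + i · x (there are 5 lines, with slopes 0, 1, ..., 4). Only the lines that attain the minimum somewhere contribute to roots; other lines are dominated. Here the surviving (envelope) indices are i = 4, i = 3, i = 2, i = 1, i = 0.
Intersections between consecutive envelope lines give the roots: for adjacent envelope indices i < j the intersection is x = (a_i − a_j) / (j − i). Reading off the sorted break points: {-6, -1, 0, 1}.
Verification: at each break x_0, at least two indices attain the minimum of min_i(a_i + i · x_0).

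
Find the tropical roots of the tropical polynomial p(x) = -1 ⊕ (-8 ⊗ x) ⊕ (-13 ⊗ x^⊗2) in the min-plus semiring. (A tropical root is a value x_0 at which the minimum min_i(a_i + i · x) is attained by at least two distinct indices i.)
Roots: {5, 7}

Each tropical root is a break point of the lower envelope of the lines y = a_i + i · x (there are 3 lines, with slopes 0, 1, ..., 2). Only the lines that attain the minimum somewhere contribute to roots; other lines are dominated. Here the surviving (envelope) indices are i = 2, i = 1, i = 0.
Intersections between consecutive envelope lines give the roots: for adjacent envelope indices i < j the intersection is x = (a_i − a_j) / (j − i). Reading off the sorted break points: {5, 7}.
Verification: at each break x_0, at least two indices attain the minimum of min_i(a_i + i · x_0).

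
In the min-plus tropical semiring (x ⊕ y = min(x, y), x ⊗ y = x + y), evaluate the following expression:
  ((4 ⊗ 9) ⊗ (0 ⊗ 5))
((4 ⊗ 9) ⊗ (0 ⊗ 5)) = 18

Expand innermost to outermost. Recall ⊕ takes the minimum of its arguments and ⊗ takes their sum. Working out the expression ((4 ⊗ 9) ⊗ (0 ⊗ 5)) gives 18.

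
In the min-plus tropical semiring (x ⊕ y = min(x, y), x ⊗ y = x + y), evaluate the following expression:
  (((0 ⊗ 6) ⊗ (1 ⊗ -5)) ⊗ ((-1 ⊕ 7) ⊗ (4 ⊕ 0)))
(((0 ⊗ 6) ⊗ (1 ⊗ -5)) ⊗ ((-1 ⊕ 7) ⊗ (4 ⊕ 0))) = 1

Expand innermost to outermost. Recall ⊕ takes the minimum of its arguments and ⊗ takes their sum. Working out the expression (((0 ⊗ 6) ⊗ (1 ⊗ -5)) ⊗ ((-1 ⊕ 7) ⊗ (4 ⊕ 0))) gives 1.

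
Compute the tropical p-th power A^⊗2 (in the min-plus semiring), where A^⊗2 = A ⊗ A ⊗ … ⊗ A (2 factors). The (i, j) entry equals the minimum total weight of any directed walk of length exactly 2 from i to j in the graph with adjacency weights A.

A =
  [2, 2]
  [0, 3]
A^⊗2 =
  [2, 4]
  [2, 2]

Each entry (A^⊗2)_ij equals the minimum over all length-2 walks i = v_0 → v_1 → … → v_2 = j of Σ_t A[v_t][v_{t+1}]. For example, for (i, j) = (0, 1) we minimise over 2 possible intermediate vertex sequences; the minimum is 4, attained along the walk 0 → 0 → 1.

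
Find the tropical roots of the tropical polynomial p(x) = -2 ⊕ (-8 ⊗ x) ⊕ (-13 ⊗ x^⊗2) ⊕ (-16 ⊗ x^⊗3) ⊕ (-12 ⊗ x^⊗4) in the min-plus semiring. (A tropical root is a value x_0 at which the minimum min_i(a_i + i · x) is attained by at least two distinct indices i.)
Roots: {-4, 3, 5, 6}

Each tropical root is a break point of the lower envelope of the lines y = a_i + i · x (there are 5 lines, with slopes 0, 1, ..., 4). Only the lines that attain the minimum somewhere contribute to roots; other lines are dominated. Here the surviving (envelope) indices are i = 4, i = 3, i = 2, i = 1, i = 0.
Intersections between consecutive envelope lines give the roots: for adjacent envelope indices i < j the intersection is x = (a_i − a_j) / (j − i). Reading off the sorted break points: {-4, 3, 5, 6}.
Verification: at each break x_0, at least two indices attain the minimum of min_i(a_i + i · x_0).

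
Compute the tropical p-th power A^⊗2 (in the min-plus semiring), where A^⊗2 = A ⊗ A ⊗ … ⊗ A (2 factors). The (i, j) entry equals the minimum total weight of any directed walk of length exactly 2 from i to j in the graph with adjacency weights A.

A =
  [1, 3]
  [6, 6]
A^⊗2 =
  [2, 4]
  [7, 9]

Each entry (A^⊗2)_ij equals the minimum over all length-2 walks i = v_0 → v_1 → … → v_2 = j of Σ_t A[v_t][v_{t+1}]. For example, for (i, j) = (0, 1) we minimise over 2 possible intermediate vertex sequences; the minimum is 4, attained along the walk 0 → 0 → 1.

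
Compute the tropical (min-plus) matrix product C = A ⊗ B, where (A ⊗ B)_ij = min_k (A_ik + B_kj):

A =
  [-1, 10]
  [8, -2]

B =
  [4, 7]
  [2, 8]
A ⊗ B =
  [3, 6]
  [0, 6]

Apply the min-plus product entry-by-entry:
  C[0][0] = min over k of (A[0][0] + B[0][0] = -1 + 4 = 3, A[0][1] + B[1][0] = 10 + 2 = 12) = 3 (attained at k = 0)
  C[0][1] = min over k of (A[0][0] + B[0][1] = -1 + 7 = 6, A[0][1] + B[1][1] = 10 + 8 = 18) = 6 (attained at k = 0)
  C[1][0] = min over k of (A[1][0] + B[0][0] = 8 + 4 = 12, A[1][1] + B[1][0] = -2 + 2 = 0) = 0 (attained at k = 1)
  C[1][1] = min over k of (A[1][0] + B[0][1] = 8 + 7 = 15, A[1][1] + B[1][1] = -2 + 8 = 6) = 6 (attained at k = 1)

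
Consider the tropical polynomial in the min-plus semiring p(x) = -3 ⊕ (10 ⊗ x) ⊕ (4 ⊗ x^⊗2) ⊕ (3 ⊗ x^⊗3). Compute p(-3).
p(-3) = -6

A tropical monomial a ⊗ x^⊗i evaluates to a + i · x. Evaluating each term at x = -3:
  Term 0 contributes -3 + 0 · -3 = -3
  Term 1 contributes 10 + 1 · -3 = 7
  Term 2 contributes 4 + 2 · -3 = -2
  Term 3 contributes 3 + 3 · -3 = -6
p(-3) = ⊕ of these = min[-3, 7, -2, -6] = -6.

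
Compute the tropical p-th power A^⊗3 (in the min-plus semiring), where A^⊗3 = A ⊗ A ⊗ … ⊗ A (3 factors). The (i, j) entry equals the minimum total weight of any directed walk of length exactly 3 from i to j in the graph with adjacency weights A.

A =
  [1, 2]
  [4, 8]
A^⊗3 =
  [3, 4]
  [6, 7]

Each entry (A^⊗3)_ij equals the minimum over all length-3 walks i = v_0 → v_1 → … → v_3 = j of Σ_t A[v_t][v_{t+1}]. For example, for (i, j) = (0, 1) we minimise over 4 possible intermediate vertex sequences; the minimum is 4, attained along the walk 0 → 0 → 0 → 1.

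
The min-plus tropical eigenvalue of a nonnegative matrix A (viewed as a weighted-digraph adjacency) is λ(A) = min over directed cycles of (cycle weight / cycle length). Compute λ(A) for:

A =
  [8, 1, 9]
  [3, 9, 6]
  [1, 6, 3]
λ(A) = 2

Enumerate directed cycles and compute their means (weight / length). Sample:
  cycle 0 → 0: weight = 8, length = 1, mean = 8/1 ≈ 8.000
  cycle 1 → 1: weight = 9, length = 1, mean = 9/1 ≈ 9.000
  cycle 2 → 2: weight = 3, length = 1, mean = 3/1 ≈ 3.000
  cycle 0 → 1 → 0: weight = 4, length = 2, mean = 4/2 ≈ 2.000
  cycle 0 → 2 → 0: weight = 10, length = 2, mean = 10/2 ≈ 5.000
  cycle 1 → 0 → 1: weight = 4, length = 2, mean = 4/2 ≈ 2.000
Minimum mean = 2.000, attained e.g. along the cycle 0 → 1 → 0 with weight 4 and length 2. So λ(A) = 4/2 = 2.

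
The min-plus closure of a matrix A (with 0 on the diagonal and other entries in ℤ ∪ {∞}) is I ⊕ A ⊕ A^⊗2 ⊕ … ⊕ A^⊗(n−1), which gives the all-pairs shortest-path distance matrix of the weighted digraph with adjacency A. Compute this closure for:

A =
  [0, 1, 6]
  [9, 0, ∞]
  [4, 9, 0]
Closure =
  [0, 1, 6]
  [9, 0, 15]
  [4, 5, 0]

This is the Floyd-Warshall all-pairs shortest-path computation. For each intermediate vertex k = 0, 1, …, 2, update dist[i][j] ← min(dist[i][j], dist[i][k] + dist[k][j]). The final matrix gives, for each (i, j), the minimum total weight of any directed path from i to j (possibly empty when i = j).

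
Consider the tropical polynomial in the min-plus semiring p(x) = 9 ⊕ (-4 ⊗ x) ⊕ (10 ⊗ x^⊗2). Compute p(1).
p(1) = -3

A tropical monomial a ⊗ x^⊗i evaluates to a + i · x. Evaluating each term at x = 1:
  Term 0 contributes 9 + 0 · 1 = 9
  Term 1 contributes -4 + 1 · 1 = -3
  Term 2 contributes 10 + 2 · 1 = 12
p(1) = ⊕ of these = min[9, -3, 12] = -3.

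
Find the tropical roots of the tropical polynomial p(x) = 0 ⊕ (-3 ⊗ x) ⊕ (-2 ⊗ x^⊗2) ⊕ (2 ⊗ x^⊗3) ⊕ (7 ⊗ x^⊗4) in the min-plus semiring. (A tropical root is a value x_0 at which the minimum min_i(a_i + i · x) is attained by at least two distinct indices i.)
Roots: {-5, -4, -1, 3}

Each tropical root is a break point of the lower envelope of the lines y = a_i + i · x (there are 5 lines, with slopes 0, 1, ..., 4). Only the lines that attain the minimum somewhere contribute to roots; other lines are dominated. Here the surviving (envelope) indices are i = 4, i = 3, i = 2, i = 1, i = 0.
Intersections between consecutive envelope lines give the roots: for adjacent envelope indices i < j the intersection is x = (a_i − a_j) / (j − i). Reading off the sorted break points: {-5, -4, -1, 3}.
Verification: at each break x_0, at least two indices attain the minimum of min_i(a_i + i · x_0).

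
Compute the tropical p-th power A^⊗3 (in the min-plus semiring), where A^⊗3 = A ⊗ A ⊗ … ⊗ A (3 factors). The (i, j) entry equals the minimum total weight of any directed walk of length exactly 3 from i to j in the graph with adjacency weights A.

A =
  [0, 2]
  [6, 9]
A^⊗3 =
  [0, 2]
  [6, 8]

Each entry (A^⊗3)_ij equals the minimum over all length-3 walks i = v_0 → v_1 → … → v_3 = j of Σ_t A[v_t][v_{t+1}]. For example, for (i, j) = (0, 1) we minimise over 4 possible intermediate vertex sequences; the minimum is 2, attained along the walk 0 → 0 → 0 → 1.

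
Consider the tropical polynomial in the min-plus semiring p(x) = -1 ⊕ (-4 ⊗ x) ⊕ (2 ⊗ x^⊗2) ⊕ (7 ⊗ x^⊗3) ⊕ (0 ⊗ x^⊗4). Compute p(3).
p(3) = -1

A tropical monomial a ⊗ x^⊗i evaluates to a + i · x. Evaluating each term at x = 3:
  Term 0 contributes -1 + 0 · 3 = -1
  Term 1 contributes -4 + 1 · 3 = -1
  Term 2 contributes 2 + 2 · 3 = 8
  Term 3 contributes 7 + 3 · 3 = 16
  Term 4 contributes 0 + 4 · 3 = 12
p(3) = ⊕ of these = min[-1, -1, 8, 16, 12] = -1.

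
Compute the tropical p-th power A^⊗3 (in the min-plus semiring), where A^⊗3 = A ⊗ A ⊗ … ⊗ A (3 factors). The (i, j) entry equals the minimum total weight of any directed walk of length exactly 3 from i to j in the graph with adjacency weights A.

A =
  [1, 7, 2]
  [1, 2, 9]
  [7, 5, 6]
A^⊗3 =
  [3, 8, 4]
  [3, 6, 4]
  [7, 9, 8]

Each entry (A^⊗3)_ij equals the minimum over all length-3 walks i = v_0 → v_1 → … → v_3 = j of Σ_t A[v_t][v_{t+1}]. For example, for (i, j) = (0, 2) we minimise over 9 possible intermediate vertex sequences; the minimum is 4, attained along the walk 0 → 0 → 0 → 2.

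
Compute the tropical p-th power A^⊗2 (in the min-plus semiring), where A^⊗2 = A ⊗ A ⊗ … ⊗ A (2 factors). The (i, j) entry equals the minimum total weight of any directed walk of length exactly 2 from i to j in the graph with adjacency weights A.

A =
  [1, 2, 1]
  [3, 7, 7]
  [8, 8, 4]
A^⊗2 =
  [2, 3, 2]
  [4, 5, 4]
  [9, 10, 8]

Each entry (A^⊗2)_ij equals the minimum over all length-2 walks i = v_0 → v_1 → … → v_2 = j of Σ_t A[v_t][v_{t+1}]. For example, for (i, j) = (0, 2) we minimise over 3 possible intermediate vertex sequences; the minimum is 2, attained along the walk 0 → 0 → 2.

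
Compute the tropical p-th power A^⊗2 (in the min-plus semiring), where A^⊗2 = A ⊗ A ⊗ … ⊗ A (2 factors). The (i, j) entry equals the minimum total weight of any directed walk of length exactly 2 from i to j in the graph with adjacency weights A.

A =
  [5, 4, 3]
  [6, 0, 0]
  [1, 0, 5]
A^⊗2 =
  [4, 3, 4]
  [1, 0, 0]
  [6, 0, 0]

Each entry (A^⊗2)_ij equals the minimum over all length-2 walks i = v_0 → v_1 → … → v_2 = j of Σ_t A[v_t][v_{t+1}]. For example, for (i, j) = (0, 2) we minimise over 3 possible intermediate vertex sequences; the minimum is 4, attained along the walk 0 → 1 → 2.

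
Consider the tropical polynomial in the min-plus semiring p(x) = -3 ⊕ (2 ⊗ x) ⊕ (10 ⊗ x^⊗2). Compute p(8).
p(8) = -3

A tropical monomial a ⊗ x^⊗i evaluates to a + i · x. Evaluating each term at x = 8:
  Term 0 contributes -3 + 0 · 8 = -3
  Term 1 contributes 2 + 1 · 8 = 10
  Term 2 contributes 10 + 2 · 8 = 26
p(8) = ⊕ of these = min[-3, 10, 26] = -3.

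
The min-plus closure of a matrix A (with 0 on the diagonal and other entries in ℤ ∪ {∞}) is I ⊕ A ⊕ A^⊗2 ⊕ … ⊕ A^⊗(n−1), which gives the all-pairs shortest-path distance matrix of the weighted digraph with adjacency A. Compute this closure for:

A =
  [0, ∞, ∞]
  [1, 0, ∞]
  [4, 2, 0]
Closure =
  [0, ∞, ∞]
  [1, 0, ∞]
  [3, 2, 0]

This is the Floyd-Warshall all-pairs shortest-path computation. For each intermediate vertex k = 0, 1, …, 2, update dist[i][j] ← min(dist[i][j], dist[i][k] + dist[k][j]). The final matrix gives, for each (i, j), the minimum total weight of any directed path from i to j (possibly empty when i = j).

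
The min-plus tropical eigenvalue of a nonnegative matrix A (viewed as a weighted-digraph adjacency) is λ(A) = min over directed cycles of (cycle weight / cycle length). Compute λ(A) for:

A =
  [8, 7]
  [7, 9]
λ(A) = 7

Enumerate directed cycles and compute their means (weight / length). Sample:
  cycle 0 → 0: weight = 8, length = 1, mean = 8/1 ≈ 8.000
  cycle 1 → 1: weight = 9, length = 1, mean = 9/1 ≈ 9.000
  cycle 0 → 1 → 0: weight = 14, length = 2, mean = 14/2 ≈ 7.000
  cycle 1 → 0 → 1: weight = 14, length = 2, mean = 14/2 ≈ 7.000
Minimum mean = 7.000, attained e.g. along the cycle 0 → 1 → 0 with weight 14 and length 2. So λ(A) = 14/2 = 7.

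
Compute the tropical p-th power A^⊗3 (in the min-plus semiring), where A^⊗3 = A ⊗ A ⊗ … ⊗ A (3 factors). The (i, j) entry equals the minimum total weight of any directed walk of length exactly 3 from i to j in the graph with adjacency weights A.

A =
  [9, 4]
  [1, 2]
A^⊗3 =
  [7, 8]
  [5, 6]

Each entry (A^⊗3)_ij equals the minimum over all length-3 walks i = v_0 → v_1 → … → v_3 = j of Σ_t A[v_t][v_{t+1}]. For example, for (i, j) = (0, 1) we minimise over 4 possible intermediate vertex sequences; the minimum is 8, attained along the walk 0 → 1 → 1 → 1.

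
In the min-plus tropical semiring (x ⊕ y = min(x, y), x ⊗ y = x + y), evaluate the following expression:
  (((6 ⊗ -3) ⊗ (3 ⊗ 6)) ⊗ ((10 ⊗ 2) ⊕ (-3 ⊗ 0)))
(((6 ⊗ -3) ⊗ (3 ⊗ 6)) ⊗ ((10 ⊗ 2) ⊕ (-3 ⊗ 0))) = 9

Expand innermost to outermost. Recall ⊕ takes the minimum of its arguments and ⊗ takes their sum. Working out the expression (((6 ⊗ -3) ⊗ (3 ⊗ 6)) ⊗ ((10 ⊗ 2) ⊕ (-3 ⊗ 0))) gives 9.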